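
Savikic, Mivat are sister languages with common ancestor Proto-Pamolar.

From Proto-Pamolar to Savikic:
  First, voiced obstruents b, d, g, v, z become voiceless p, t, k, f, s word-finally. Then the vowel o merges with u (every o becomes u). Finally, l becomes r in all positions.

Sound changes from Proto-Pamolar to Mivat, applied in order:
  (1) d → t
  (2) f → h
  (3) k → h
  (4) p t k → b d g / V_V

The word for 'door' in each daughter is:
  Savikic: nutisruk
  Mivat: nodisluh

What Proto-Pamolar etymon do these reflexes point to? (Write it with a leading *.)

*notisluk

Position 3: Savikic has t, Mivat has d. Taking the neighbouring segments as reconstructed: Savikic t can only go back to *t; Mivat d could go back to *t or *d — the one source consistent with every daughter is *t.
Position 8: Savikic has k, Mivat has h. Taking the neighbouring segments as reconstructed: Savikic k could go back to *k or *g; Mivat h could go back to *k or *f or *h — the one source consistent with every daughter is *k.
This points to *notisluk. Verify forward in each daughter:
Savikic: start from *notisluk.
  rule 1: no change — notisluk
  rule 2 (vowel merger): notisluk → nutisluk
  rule 3 (unconditioned shift): nutisluk → nutisruk
  ⇒ Savikic nutisruk
Mivat: start from *notisluk.
  rule 1: no change — notisluk
  rule 2: no change — notisluk
  rule 3 (unconditioned shift): notisluk → notisluh
  rule 4 (intervocalic voicing): notisluh → nodisluh
  ⇒ Mivat nodisluh
*notisluk is the unique common source.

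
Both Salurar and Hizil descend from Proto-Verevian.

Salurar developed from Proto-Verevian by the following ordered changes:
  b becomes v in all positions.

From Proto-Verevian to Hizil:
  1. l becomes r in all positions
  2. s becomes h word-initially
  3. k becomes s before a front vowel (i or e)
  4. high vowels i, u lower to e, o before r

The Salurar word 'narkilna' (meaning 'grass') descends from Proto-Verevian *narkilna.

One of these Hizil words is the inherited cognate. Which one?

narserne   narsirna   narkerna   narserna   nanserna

Hizil: *narkilna > narkirna > narsirna > narserna  (by unconditioned shift, palatalisation, pre-rhotic lowering)
Only 'narserna' matches the regular Hizil development of *narkilna.

narserna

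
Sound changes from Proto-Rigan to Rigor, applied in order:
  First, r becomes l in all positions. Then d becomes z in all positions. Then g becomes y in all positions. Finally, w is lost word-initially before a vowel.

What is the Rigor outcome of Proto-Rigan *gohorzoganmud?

Rigor: *gohorzoganmud
  gohorzoganmud → goholzoganmud   [unconditioned shift]
  goholzoganmud → goholzoganmuz   [unconditioned shift]
  goholzoganmuz → yoholzoyanmuz   [unconditioned shift]
  yoholzoyanmuz (rule 4 does not apply)
  giving Rigor yoholzoyanmuz.

yoholzoyanmuz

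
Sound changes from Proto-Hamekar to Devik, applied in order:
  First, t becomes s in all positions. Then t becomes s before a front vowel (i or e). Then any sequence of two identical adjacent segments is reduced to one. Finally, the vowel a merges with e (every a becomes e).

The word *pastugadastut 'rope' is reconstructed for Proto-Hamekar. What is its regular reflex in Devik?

Devik: *pastugadastut > passugadassus > pasugadasus > pesugedesus  (by unconditioned shift, degemination, vowel merger)

pesugedesus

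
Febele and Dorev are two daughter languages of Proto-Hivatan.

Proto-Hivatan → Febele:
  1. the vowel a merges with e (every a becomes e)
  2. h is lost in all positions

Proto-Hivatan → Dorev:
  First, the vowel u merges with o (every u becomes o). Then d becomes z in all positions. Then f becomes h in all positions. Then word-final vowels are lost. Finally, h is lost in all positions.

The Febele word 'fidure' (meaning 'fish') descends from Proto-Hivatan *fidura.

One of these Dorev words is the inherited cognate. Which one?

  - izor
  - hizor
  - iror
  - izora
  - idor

izor

Dorev: start from *fidura.
  rule 1 (vowel merger): fidura → fidora
  rule 2 (unconditioned shift): fidora → fizora
  rule 3 (unconditioned shift): fizora → hizora
  rule 4 (apocope): hizora → hizor
  rule 5 (h-loss): hizor → izor
  ⇒ Dorev izor
Among the options, 'izor' alone shows every Dorev change applied in order.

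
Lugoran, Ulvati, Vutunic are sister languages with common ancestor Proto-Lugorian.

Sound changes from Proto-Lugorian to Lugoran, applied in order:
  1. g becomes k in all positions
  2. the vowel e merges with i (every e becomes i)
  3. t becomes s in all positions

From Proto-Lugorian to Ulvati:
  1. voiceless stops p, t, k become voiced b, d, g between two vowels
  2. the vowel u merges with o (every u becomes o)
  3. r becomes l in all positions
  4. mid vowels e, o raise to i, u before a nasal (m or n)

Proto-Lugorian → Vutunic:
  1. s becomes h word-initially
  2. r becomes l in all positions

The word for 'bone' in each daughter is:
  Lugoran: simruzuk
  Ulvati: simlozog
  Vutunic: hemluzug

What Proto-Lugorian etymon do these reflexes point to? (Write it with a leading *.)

*semruzug

Position 4: Lugoran has r, Ulvati has l, Vutunic has l. Lugoran preserves r here (none of its changes turn any other segment into r), so the proto-segment is *r.
Position 5: Lugoran has u, Ulvati has o, Vutunic has u. Lugoran preserves u here (none of its changes turn any other segment into u), so the proto-segment is *u.
Continuing position by position gives *semruzug; check it forward:
Lugoran: *semruzug
  semruzug → semruzuk   [unconditioned shift]
  semruzuk → simruzuk   [vowel merger]
  simruzuk (rule 3 does not apply)
  giving Lugoran simruzuk.
Ulvati: *semruzug > semrozog > semlozog > simlozog  (by vowel merger, unconditioned shift, pre-nasal raising)
Vutunic: *semruzug > hemruzug > hemluzug  (by debuccalisation, unconditioned shift)
Only *semruzug yields all of Lugoran simruzuk, Ulvati simlozog, Vutunic hemluzug.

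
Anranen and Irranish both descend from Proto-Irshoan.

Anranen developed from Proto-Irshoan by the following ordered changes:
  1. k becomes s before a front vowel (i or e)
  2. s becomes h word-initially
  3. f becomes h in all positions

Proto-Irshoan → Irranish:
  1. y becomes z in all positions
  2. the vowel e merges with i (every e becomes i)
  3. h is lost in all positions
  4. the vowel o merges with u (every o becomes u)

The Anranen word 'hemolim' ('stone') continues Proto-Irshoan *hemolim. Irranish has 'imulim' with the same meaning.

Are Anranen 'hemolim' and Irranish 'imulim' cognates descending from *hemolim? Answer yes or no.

yes

Derive the expected Irranish reflex of *hemolim:
Irranish: *hemolim
  hemolim (rule 1 does not apply)
  hemolim → himolim   [vowel merger]
  himolim → imolim   [h-loss]
  imolim → imulim   [vowel merger]
  giving Irranish imulim.
Irranish 'imulim' matches the regular reflex exactly, so the pair is cognate.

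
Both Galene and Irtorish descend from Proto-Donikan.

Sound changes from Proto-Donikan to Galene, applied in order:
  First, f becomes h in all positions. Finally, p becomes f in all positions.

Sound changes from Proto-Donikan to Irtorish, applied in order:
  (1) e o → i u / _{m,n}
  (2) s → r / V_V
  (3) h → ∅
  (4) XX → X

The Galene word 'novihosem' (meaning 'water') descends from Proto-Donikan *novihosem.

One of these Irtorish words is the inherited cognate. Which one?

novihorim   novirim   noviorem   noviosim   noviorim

noviorim

Irtorish: start from *novihosem.
  rule 1 (pre-nasal raising): novihosem → novihosim
  rule 2 (rhotacism): novihosim → novihorim
  rule 3 (h-loss): novihorim → noviorim
  rule 4: no change — noviorim
  ⇒ Irtorish noviorim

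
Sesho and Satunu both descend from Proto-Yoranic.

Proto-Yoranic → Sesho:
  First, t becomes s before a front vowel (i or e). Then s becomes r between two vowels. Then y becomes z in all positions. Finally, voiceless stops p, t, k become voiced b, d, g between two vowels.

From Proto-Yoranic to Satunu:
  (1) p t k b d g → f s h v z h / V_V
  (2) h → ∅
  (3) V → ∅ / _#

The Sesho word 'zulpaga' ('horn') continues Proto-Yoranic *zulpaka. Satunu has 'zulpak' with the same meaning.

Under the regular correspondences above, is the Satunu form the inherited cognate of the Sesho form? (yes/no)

Derive the expected Satunu reflex of *zulpaka:
Satunu: start from *zulpaka.
  rule 1 (intervocalic lenition): zulpaka → zulpaha
  rule 2 (h-loss): zulpaha → zulpaa
  rule 3 (apocope): zulpaa → zulpa
  ⇒ Satunu zulpa
The regular Satunu reflex would be 'zulpa', but the attested form is 'zulpak'. The correspondence is irregular, so they are not cognates (the Satunu form has a different source).

no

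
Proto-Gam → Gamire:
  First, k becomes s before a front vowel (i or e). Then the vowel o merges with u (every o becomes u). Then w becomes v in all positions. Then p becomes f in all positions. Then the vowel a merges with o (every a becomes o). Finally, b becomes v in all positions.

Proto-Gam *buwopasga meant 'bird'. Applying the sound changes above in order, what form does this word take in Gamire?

vuvufosgo

Gamire: start from *buwopasga.
  rule 1: no change — buwopasga
  rule 2 (vowel merger): buwopasga → buwupasga
  rule 3 (unconditioned shift): buwupasga → buvupasga
  rule 4 (unconditioned shift): buvupasga → buvufasga
  rule 5 (vowel merger): buvufasga → buvufosgo
  rule 6 (unconditioned shift): buvufosgo → vuvufosgo
  ⇒ Gamire vuvufosgo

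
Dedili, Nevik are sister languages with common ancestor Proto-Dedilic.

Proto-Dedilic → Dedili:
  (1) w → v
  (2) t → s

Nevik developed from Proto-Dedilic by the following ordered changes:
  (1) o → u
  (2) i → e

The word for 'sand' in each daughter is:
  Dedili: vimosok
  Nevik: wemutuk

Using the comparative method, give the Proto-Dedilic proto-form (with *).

Position 5: Dedili has s, Nevik has t. Nevik preserves t here (none of its changes turn any other segment into t), so the proto-segment is *t.
Position 2: Dedili has i, Nevik has e. Dedili preserves i here (none of its changes turn any other segment into i), so the proto-segment is *i.
Continuing position by position gives *wimotok; check it forward:
Dedili: *wimotok > vimotok > vimosok  (by unconditioned shift, unconditioned shift)
Nevik: *wimotok > wimutuk > wemutuk  (by vowel merger, vowel merger)
Only *wimotok yields all of Dedili vimosok, Nevik wemutuk.

*wimotok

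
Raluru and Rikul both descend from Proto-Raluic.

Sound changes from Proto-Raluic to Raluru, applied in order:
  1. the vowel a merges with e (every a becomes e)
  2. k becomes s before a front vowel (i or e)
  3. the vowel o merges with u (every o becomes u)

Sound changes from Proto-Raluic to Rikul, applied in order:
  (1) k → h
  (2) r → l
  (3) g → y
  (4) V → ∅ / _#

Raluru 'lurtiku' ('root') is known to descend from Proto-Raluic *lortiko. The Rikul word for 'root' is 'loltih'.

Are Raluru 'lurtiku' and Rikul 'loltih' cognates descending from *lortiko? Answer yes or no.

Derive the expected Rikul reflex of *lortiko:
Rikul: *lortiko > lortiho > loltiho > loltih  (by unconditioned shift, unconditioned shift, apocope)
Rikul 'loltih' matches the regular reflex exactly, so the pair is cognate.

yes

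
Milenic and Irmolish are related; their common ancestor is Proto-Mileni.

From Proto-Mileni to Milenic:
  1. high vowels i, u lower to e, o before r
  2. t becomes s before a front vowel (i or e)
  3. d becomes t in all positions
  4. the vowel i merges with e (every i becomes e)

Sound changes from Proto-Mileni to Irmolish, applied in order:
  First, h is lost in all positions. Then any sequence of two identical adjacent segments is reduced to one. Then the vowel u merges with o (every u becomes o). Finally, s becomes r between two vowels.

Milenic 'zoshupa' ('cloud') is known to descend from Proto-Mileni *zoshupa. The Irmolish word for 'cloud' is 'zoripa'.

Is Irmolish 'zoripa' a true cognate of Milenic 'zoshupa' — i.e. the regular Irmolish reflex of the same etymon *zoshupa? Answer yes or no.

no

Derive the expected Irmolish reflex of *zoshupa:
Irmolish: *zoshupa > zosupa > zosopa > zoropa  (by h-loss, vowel merger, rhotacism)
The regular Irmolish reflex would be 'zoropa', but the attested form is 'zoripa'. The correspondence is irregular, so they are not cognates (the Irmolish form has a different source).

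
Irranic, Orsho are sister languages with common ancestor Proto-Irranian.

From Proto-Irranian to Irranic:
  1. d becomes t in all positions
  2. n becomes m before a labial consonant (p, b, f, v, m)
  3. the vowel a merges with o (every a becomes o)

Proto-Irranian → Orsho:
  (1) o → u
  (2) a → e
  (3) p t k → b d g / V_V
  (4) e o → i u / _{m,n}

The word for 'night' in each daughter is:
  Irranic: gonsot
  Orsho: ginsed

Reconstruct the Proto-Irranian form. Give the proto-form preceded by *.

Position 2: Irranic has o, Orsho has i. Taking the neighbouring segments as reconstructed: Irranic o could go back to *a or *o; Orsho i could go back to *a or *e or *i — the one source consistent with every daughter is *a.
Position 6: Irranic has t, Orsho has d. Taking the neighbouring segments as reconstructed: Irranic t could go back to *t or *d; Orsho d can only go back to *d — the one source consistent with every daughter is *d.
Position 5: Irranic has o, Orsho has e. Taking the neighbouring segments as reconstructed: Irranic o could go back to *a or *o; Orsho e could go back to *a or *e — the one source consistent with every daughter is *a.
Verify the candidate proto-form against each daughter:
Irranic: *gansad
  gansad → gansat   [unconditioned shift]
  gansat (rule 2 does not apply)
  gansat → gonsot   [vowel merger]
  giving Irranic gonsot.
Orsho: start from *gansad.
  rule 1: no change — gansad
  rule 2 (vowel merger): gansad → gensed
  rule 3: no change — gensed
  rule 4 (pre-nasal raising): gensed → ginsed
  ⇒ Orsho ginsed
Only *gansad yields all of Irranic gonsot, Orsho ginsed.

*gansad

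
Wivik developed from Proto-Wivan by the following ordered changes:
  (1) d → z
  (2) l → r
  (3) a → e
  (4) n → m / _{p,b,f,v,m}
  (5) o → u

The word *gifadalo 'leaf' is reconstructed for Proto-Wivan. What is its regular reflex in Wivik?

Wivik: start from *gifadalo.
  rule 1 (unconditioned shift): gifadalo → gifazalo
  rule 2 (unconditioned shift): gifazalo → gifazaro
  rule 3 (vowel merger): gifazaro → gifezero
  rule 4: no change — gifezero
  rule 5 (vowel merger): gifezero → gifezeru
  ⇒ Wivik gifezeru

gifezeru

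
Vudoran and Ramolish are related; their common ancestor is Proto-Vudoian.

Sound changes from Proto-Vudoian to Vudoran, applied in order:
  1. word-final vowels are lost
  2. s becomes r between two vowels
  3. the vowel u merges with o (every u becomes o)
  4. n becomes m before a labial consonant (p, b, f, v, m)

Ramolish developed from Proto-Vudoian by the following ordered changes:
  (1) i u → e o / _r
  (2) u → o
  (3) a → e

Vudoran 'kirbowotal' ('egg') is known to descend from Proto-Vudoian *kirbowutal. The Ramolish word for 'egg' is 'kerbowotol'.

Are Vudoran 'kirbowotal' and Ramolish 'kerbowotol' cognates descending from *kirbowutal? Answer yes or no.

no

Derive the expected Ramolish reflex of *kirbowutal:
Ramolish: start from *kirbowutal.
  rule 1 (pre-rhotic lowering): kirbowutal → kerbowutal
  rule 2 (vowel merger): kerbowutal → kerbowotal
  rule 3 (vowel merger): kerbowotal → kerbowotel
  ⇒ Ramolish kerbowotel
The regular Ramolish reflex would be 'kerbowotel', but the attested form is 'kerbowotol'. The correspondence is irregular, so they are not cognates (the Ramolish form has a different source).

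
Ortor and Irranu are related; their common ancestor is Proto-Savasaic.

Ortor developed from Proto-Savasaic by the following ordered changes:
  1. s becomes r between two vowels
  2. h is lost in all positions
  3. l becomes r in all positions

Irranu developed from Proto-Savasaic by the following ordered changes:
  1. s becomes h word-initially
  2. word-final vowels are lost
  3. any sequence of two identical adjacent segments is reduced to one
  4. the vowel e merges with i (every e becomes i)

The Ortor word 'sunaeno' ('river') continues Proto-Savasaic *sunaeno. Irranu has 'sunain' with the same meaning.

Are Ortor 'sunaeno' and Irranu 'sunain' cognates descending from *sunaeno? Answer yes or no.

no

Derive the expected Irranu reflex of *sunaeno:
Irranu: *sunaeno > hunaeno > hunaen > hunain  (by debuccalisation, apocope, vowel merger)
The regular Irranu reflex would be 'hunain', but the attested form is 'sunain'. The correspondence is irregular, so they are not cognates (the Irranu form has a different source).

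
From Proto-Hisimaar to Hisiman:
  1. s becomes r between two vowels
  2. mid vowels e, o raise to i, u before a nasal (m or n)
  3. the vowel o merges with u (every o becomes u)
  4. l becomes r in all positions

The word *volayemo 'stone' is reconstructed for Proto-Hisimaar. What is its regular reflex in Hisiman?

Hisiman: *volayemo > volayimo > vulayimu > vurayimu  (by pre-nasal raising, vowel merger, unconditioned shift)

vurayimu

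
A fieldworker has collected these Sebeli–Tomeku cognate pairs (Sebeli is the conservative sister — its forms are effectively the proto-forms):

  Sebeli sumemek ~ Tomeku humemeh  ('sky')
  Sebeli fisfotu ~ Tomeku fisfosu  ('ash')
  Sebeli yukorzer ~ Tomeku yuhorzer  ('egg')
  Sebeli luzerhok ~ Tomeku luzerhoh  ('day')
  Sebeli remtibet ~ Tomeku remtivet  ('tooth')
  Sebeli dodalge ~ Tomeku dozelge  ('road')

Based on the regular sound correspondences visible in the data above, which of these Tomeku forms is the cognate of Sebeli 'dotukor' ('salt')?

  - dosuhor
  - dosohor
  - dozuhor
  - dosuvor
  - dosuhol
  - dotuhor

fisfotu ~ fisfosu — Sebeli t corresponds to Tomeku s between vowels (before a back vowel).
yukorzer ~ yuhorzer — Sebeli k corresponds to Tomeku h between vowels (before a back vowel).
Applying these to Sebeli 'dotukor':
  dotukor → dosukor   (t→s between vowels (before a back vowel))
  dosukor → dosuhor   (k→h between vowels (before a back vowel))
So the Tomeku cognate is 'dosuhor'.

dosuhor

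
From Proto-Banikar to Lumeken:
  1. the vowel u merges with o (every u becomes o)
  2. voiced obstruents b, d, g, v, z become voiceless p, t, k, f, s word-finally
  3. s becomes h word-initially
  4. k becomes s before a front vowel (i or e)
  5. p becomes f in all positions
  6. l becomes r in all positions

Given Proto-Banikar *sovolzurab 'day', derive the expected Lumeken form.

Lumeken: *sovolzurab > sovolzorab > sovolzorap > hovolzorap > hovolzoraf > hovorzoraf  (by vowel merger, final devoicing, debuccalisation, unconditioned shift, unconditioned shift)

hovorzoraf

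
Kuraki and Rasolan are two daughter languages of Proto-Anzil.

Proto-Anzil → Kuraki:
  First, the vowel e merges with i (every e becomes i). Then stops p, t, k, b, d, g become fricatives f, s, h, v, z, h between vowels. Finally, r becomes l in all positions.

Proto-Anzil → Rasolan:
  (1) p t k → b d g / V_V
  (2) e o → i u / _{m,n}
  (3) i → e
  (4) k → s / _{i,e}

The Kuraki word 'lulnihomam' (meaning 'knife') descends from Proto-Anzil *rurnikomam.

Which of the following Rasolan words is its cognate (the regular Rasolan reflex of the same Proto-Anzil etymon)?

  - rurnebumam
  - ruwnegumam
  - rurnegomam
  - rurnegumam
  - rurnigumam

Rasolan: *rurnikomam
  rurnikomam → rurnigomam   [intervocalic voicing]
  rurnigomam → rurnigumam   [pre-nasal raising]
  rurnigumam → rurnegumam   [vowel merger]
  rurnegumam (rule 4 does not apply)
  giving Rasolan rurnegumam.
The other candidates each miss or misapply at least one Rasolan change.

rurnegumam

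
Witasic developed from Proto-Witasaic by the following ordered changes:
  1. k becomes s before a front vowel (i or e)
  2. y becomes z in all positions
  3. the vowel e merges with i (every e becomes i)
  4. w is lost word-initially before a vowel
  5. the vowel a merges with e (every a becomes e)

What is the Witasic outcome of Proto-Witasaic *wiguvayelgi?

iguvezilgi

Witasic: *wiguvayelgi
  wiguvayelgi (rule 1 does not apply)
  wiguvayelgi → wiguvazelgi   [unconditioned shift]
  wiguvazelgi → wiguvazilgi   [vowel merger]
  wiguvazilgi → iguvazilgi   [glide loss]
  iguvazilgi → iguvezilgi   [vowel merger]
  giving Witasic iguvezilgi.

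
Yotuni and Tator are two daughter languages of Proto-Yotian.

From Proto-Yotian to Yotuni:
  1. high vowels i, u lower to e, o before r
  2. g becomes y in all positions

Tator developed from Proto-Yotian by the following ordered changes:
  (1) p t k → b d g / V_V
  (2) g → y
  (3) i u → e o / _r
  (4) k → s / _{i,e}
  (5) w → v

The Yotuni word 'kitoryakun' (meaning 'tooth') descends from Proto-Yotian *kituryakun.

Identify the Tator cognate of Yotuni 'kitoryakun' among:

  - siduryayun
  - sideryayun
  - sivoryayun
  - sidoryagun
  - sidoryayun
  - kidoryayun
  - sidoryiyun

sidoryayun

Tator: *kituryakun > kiduryagun > kiduryayun > kidoryayun > sidoryayun  (by intervocalic voicing, unconditioned shift, pre-rhotic lowering, palatalisation)
The other candidates each miss or misapply at least one Tator change.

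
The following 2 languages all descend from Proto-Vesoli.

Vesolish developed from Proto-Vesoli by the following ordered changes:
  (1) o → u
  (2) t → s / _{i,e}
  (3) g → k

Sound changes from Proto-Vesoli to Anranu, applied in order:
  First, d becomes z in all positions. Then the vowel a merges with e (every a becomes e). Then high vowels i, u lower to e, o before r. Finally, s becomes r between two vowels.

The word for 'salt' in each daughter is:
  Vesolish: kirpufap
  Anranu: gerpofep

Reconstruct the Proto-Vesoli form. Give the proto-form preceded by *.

Position 5: Vesolish has u, Anranu has o. Taking the neighbouring segments as reconstructed: Vesolish u could go back to *o or *u; Anranu o can only go back to *o — the one source consistent with every daughter is *o.
Position 2: Vesolish has i, Anranu has e. Vesolish preserves i here (none of its changes turn any other segment into i), so the proto-segment is *i.
Continuing position by position gives *girpofap; check it forward:
Vesolish: *girpofap > girpufap > kirpufap  (by vowel merger, unconditioned shift)
Anranu: *girpofap
  girpofap (rule 1 does not apply)
  girpofap → girpofep   [vowel merger]
  girpofep → gerpofep   [pre-rhotic lowering]
  gerpofep (rule 4 does not apply)
  giving Anranu gerpofep.
Only *girpofap yields all of Vesolish kirpufap, Anranu gerpofep.

*girpofap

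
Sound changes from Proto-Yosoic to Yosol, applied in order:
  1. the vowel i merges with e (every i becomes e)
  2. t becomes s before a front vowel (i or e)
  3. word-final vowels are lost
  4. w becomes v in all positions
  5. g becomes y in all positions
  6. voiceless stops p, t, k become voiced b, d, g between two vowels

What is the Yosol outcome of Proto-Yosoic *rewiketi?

Yosol: start from *rewiketi.
  rule 1 (vowel merger): rewiketi → rewekete
  rule 2 (palatalisation): rewekete → rewekese
  rule 3 (apocope): rewekese → rewekes
  rule 4 (unconditioned shift): rewekes → revekes
  rule 5: no change — revekes
  rule 6 (intervocalic voicing): revekes → reveges
  ⇒ Yosol reveges

reveges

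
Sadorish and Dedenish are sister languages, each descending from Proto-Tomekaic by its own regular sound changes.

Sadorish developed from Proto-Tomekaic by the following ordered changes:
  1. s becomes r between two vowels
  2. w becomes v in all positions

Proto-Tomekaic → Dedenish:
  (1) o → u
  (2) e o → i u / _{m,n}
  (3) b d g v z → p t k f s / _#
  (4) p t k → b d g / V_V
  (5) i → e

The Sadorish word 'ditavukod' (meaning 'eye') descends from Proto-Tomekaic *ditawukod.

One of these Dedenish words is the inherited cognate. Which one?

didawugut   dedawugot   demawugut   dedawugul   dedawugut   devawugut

Dedenish: *ditawukod
  ditawukod → ditawukud   [vowel merger]
  ditawukud (rule 2 does not apply)
  ditawukud → ditawukut   [final devoicing]
  ditawukut → didawugut   [intervocalic voicing]
  didawugut → dedawugut   [vowel merger]
  giving Dedenish dedawugut.

dedawugut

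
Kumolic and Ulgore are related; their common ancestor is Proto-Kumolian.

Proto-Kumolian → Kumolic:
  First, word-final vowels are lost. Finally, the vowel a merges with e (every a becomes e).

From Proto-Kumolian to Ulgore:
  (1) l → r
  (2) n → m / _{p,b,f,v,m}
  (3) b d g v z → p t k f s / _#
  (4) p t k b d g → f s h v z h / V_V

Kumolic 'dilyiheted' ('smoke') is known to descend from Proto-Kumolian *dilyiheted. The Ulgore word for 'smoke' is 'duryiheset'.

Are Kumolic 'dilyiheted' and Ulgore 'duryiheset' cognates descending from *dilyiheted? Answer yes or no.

no

Derive the expected Ulgore reflex of *dilyiheted:
Ulgore: *dilyiheted
  dilyiheted → diryiheted   [unconditioned shift]
  diryiheted (rule 2 does not apply)
  diryiheted → diryihetet   [final devoicing]
  diryihetet → diryiheset   [intervocalic lenition]
  giving Ulgore diryiheset.
The regular Ulgore reflex would be 'diryiheset', but the attested form is 'duryiheset'. The correspondence is irregular, so they are not cognates (the Ulgore form has a different source).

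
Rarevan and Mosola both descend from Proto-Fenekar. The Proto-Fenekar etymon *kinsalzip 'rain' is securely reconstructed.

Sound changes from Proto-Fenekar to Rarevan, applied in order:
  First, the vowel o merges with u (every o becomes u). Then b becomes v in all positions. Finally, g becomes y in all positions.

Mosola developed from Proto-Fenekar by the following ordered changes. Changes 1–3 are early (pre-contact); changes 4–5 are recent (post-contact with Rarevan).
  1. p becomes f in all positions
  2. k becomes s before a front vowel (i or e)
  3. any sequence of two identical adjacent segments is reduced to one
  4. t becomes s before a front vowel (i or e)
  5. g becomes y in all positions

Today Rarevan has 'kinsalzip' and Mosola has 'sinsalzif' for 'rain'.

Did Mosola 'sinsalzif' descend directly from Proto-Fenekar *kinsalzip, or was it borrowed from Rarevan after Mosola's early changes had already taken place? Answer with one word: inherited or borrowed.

If inherited, *kinsalzip would pass through all of Mosola's changes:
Mosola: start from *kinsalzip.
  rule 1 (unconditioned shift): kinsalzip → kinsalzif
  rule 2 (palatalisation): kinsalzif → sinsalzif
  rule 3: no change — sinsalzif
  rule 4: no change — sinsalzif
  rule 5: no change — sinsalzif
  ⇒ Mosola sinsalzif
If borrowed from Rarevan 'kinsalzip' after the early changes, it would undergo only the recent ones:
  rule 4 (palatalisation): no change (kinsalzip)
  rule 5 (unconditioned shift): no change (kinsalzip)
  ⇒ as a loan: kinsalzip
Mosola 'sinsalzif' matches the inherited outcome exactly, so it is an inherited cognate, not a loan.

inherited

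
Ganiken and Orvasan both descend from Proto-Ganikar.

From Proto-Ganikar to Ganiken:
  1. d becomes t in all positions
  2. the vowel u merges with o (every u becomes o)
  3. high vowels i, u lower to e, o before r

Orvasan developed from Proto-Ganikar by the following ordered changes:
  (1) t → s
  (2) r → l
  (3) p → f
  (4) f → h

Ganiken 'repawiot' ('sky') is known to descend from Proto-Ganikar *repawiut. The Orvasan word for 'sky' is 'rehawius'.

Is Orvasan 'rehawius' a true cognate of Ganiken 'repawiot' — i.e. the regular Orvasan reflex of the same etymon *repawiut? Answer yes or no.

Derive the expected Orvasan reflex of *repawiut:
Orvasan: start from *repawiut.
  rule 1 (unconditioned shift): repawiut → repawius
  rule 2 (unconditioned shift): repawius → lepawius
  rule 3 (unconditioned shift): lepawius → lefawius
  rule 4 (unconditioned shift): lefawius → lehawius
  ⇒ Orvasan lehawius
The regular Orvasan reflex would be 'lehawius', but the attested form is 'rehawius'. The correspondence is irregular, so they are not cognates (the Orvasan form has a different source).

no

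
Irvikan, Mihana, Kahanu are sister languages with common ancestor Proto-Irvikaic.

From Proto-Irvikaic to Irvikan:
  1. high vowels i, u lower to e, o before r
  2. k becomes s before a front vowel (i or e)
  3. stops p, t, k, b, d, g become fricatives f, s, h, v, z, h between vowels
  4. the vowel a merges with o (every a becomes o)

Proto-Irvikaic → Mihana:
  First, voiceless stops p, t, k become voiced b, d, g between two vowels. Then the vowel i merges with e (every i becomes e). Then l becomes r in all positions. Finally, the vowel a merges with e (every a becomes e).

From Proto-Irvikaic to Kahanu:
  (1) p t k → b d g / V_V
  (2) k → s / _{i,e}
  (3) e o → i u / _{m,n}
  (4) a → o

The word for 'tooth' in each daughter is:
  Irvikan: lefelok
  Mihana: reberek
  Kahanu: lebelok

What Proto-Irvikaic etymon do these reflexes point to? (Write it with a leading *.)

Position 1: Irvikan has l, Mihana has r, Kahanu has l. Irvikan preserves l here (none of its changes turn any other segment into l), so the proto-segment is *l.
Position 3: Irvikan has f, Mihana has b, Kahanu has b. Taking the neighbouring segments as reconstructed: Irvikan f could go back to *p or *f; Mihana b could go back to *p or *b; Kahanu b could go back to *p or *b — the one source consistent with every daughter is *p.
Continuing position by position gives *lepelak; check it forward:
Irvikan: *lepelak > lefelak > lefelok  (by intervocalic lenition, vowel merger)
Mihana: *lepelak
  lepelak → lebelak   [intervocalic voicing]
  lebelak (rule 2 does not apply)
  lebelak → reberak   [unconditioned shift]
  reberak → reberek   [vowel merger]
  giving Mihana reberek.
Kahanu: *lepelak > lebelak > lebelok  (by intervocalic voicing, vowel merger)
Only *lepelak yields all of Irvikan lefelok, Mihana reberek, Kahanu lebelok.

*lepelak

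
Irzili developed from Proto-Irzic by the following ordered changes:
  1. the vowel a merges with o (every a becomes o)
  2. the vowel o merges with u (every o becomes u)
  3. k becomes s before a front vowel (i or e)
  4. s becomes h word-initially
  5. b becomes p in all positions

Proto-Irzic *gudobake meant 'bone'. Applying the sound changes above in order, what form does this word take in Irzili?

gudupuse

Irzili: *gudobake
  gudobake → gudoboke   [vowel merger]
  gudoboke → gudubuke   [vowel merger]
  gudubuke → gudubuse   [palatalisation]
  gudubuse (rule 4 does not apply)
  gudubuse → gudupuse   [unconditioned shift]
  giving Irzili gudupuse.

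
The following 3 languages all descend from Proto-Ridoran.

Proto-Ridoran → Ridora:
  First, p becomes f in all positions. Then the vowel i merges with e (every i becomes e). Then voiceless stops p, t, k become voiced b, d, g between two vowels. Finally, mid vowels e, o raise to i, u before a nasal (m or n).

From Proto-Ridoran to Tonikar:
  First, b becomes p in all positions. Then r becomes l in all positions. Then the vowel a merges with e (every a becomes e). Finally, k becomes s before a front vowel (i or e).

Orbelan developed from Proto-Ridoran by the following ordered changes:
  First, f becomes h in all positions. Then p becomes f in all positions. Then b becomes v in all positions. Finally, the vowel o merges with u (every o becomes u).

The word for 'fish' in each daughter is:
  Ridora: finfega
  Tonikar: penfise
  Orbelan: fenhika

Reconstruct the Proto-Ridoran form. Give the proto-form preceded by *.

Position 7: Ridora has a, Tonikar has e, Orbelan has a. Ridora preserves a here (none of its changes turn any other segment into a), so the proto-segment is *a.
Position 4: Ridora has f, Tonikar has f, Orbelan has h. Tonikar preserves f here (none of its changes turn any other segment into f), so the proto-segment is *f.
Continuing position by position gives *penfika; check it forward:
Ridora: start from *penfika.
  rule 1 (unconditioned shift): penfika → fenfika
  rule 2 (vowel merger): fenfika → fenfeka
  rule 3 (intervocalic voicing): fenfeka → fenfega
  rule 4 (pre-nasal raising): fenfega → finfega
  ⇒ Ridora finfega
Tonikar: *penfika > penfike > penfise  (by vowel merger, palatalisation)
Orbelan: start from *penfika.
  rule 1 (unconditioned shift): penfika → penhika
  rule 2 (unconditioned shift): penhika → fenhika
  rule 3: no change — fenhika
  rule 4: no change — fenhika
  ⇒ Orbelan fenhika
No other proto-form is consistent with every reflex, so the reconstruction is *penfika.

*penfika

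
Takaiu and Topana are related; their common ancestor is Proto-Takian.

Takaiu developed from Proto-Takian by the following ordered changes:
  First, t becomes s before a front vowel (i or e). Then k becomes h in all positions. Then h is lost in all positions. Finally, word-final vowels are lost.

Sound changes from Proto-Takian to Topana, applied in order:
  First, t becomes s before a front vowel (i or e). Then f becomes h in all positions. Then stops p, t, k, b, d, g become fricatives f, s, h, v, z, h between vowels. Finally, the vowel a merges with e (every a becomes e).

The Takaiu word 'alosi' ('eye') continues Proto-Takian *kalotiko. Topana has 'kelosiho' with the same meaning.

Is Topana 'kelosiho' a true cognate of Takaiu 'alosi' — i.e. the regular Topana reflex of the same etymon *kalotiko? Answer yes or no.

Derive the expected Topana reflex of *kalotiko:
Topana: *kalotiko
  kalotiko → kalosiko   [palatalisation]
  kalosiko (rule 2 does not apply)
  kalosiko → kalosiho   [intervocalic lenition]
  kalosiho → kelosiho   [vowel merger]
  giving Topana kelosiho.
Topana 'kelosiho' matches the regular reflex exactly, so the pair is cognate.

yes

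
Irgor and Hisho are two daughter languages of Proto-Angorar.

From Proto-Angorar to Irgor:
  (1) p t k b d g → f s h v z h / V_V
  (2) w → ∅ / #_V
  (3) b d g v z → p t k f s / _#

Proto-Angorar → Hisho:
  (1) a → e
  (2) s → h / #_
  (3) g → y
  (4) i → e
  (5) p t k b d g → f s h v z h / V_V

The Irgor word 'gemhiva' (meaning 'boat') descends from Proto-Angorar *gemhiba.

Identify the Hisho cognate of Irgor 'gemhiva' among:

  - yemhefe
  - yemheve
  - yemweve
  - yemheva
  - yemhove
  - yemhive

yemheve

Hisho: start from *gemhiba.
  rule 1 (vowel merger): gemhiba → gemhibe
  rule 2: no change — gemhibe
  rule 3 (unconditioned shift): gemhibe → yemhibe
  rule 4 (vowel merger): yemhibe → yemhebe
  rule 5 (intervocalic lenition): yemhebe → yemheve
  ⇒ Hisho yemheve
Only 'yemheve' matches the regular Hisho development of *gemhiba.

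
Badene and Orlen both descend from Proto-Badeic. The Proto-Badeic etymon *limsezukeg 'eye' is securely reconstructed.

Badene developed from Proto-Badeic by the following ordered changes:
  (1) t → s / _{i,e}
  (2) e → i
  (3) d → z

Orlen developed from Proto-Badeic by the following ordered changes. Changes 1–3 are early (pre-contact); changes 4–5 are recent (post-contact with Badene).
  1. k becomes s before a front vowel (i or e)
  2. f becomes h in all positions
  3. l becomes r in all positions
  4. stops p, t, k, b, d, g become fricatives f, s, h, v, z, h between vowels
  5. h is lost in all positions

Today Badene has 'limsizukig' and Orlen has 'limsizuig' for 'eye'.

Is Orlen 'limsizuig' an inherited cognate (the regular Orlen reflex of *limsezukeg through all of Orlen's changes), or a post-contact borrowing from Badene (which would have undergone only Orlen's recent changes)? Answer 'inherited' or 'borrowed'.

If inherited, *limsezukeg would pass through all of Orlen's changes:
Orlen: *limsezukeg > limsezuseg > rimsezuseg  (by palatalisation, unconditioned shift)
If borrowed from Badene 'limsizukig' after the early changes, it would undergo only the recent ones:
  rule 4 (intervocalic lenition): limsizukig → limsizuhig
  rule 5 (h-loss): limsizuhig → limsizuig
  ⇒ as a loan: limsizuig
Orlen 'limsizuig' matches the loan outcome 'limsizuig', not the inherited 'rimsezuseg' — it skipped the early Orlen changes, so it was borrowed from Badene.

borrowed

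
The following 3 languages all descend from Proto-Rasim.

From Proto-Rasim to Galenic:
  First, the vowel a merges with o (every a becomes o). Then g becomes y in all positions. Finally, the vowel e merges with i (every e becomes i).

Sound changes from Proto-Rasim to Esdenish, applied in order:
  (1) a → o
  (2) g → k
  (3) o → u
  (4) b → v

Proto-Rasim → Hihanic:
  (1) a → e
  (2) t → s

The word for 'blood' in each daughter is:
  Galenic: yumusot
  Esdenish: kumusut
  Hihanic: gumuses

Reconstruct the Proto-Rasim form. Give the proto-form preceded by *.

*gumusat

Position 1: Galenic has y, Esdenish has k, Hihanic has g. Hihanic preserves g here (none of its changes turn any other segment into g), so the proto-segment is *g.
Position 7: Galenic has t, Esdenish has t, Hihanic has s. Galenic preserves t here (none of its changes turn any other segment into t), so the proto-segment is *t.
This points to *gumusat. Verify forward in each daughter:
Galenic: start from *gumusat.
  rule 1 (vowel merger): gumusat → gumusot
  rule 2 (unconditioned shift): gumusot → yumusot
  rule 3: no change — yumusot
  ⇒ Galenic yumusot
Esdenish: *gumusat > gumusot > kumusot > kumusut  (by vowel merger, unconditioned shift, vowel merger)
Hihanic: *gumusat
  gumusat → gumuset   [vowel merger]
  gumuset → gumuses   [unconditioned shift]
  giving Hihanic gumuses.
Only *gumusat yields all of Galenic yumusot, Esdenish kumusut, Hihanic gumuses.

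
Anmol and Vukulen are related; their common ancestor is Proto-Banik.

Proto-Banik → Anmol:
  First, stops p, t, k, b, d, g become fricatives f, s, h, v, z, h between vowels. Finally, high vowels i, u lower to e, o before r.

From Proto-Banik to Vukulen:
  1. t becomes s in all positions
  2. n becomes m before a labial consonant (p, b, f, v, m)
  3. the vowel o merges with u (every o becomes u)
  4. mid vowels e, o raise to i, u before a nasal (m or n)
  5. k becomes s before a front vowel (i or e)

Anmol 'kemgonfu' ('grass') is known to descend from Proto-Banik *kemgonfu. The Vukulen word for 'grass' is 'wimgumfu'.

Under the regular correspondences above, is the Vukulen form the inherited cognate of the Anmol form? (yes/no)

no

Derive the expected Vukulen reflex of *kemgonfu:
Vukulen: *kemgonfu
  kemgonfu (rule 1 does not apply)
  kemgonfu → kemgomfu   [nasal place assimilation]
  kemgomfu → kemgumfu   [vowel merger]
  kemgumfu → kimgumfu   [pre-nasal raising]
  kimgumfu → simgumfu   [palatalisation]
  giving Vukulen simgumfu.
The regular Vukulen reflex would be 'simgumfu', but the attested form is 'wimgumfu'. The correspondence is irregular, so they are not cognates (the Vukulen form has a different source).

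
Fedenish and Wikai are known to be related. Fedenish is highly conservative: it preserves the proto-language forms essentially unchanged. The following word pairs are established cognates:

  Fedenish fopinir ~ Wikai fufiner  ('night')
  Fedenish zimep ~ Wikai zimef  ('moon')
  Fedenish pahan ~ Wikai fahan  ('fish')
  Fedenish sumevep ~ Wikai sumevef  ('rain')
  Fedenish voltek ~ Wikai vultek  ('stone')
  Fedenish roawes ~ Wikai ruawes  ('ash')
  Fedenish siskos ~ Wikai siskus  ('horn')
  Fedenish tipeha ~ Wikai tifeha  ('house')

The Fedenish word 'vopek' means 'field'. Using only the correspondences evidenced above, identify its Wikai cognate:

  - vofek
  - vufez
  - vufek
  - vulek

vufek

fopinir ~ fufiner — Fedenish o corresponds to Wikai u after a consonant, before a labial obstruent.
tipeha ~ tifeha — Fedenish p corresponds to Wikai f between vowels (before a front vowel).
Applying these to Fedenish 'vopek':
  vopek → vupek   (o→u after a consonant, before a labial obstruent)
  vupek → vufek   (p→f between vowels (before a front vowel))
So the Wikai cognate is 'vufek'.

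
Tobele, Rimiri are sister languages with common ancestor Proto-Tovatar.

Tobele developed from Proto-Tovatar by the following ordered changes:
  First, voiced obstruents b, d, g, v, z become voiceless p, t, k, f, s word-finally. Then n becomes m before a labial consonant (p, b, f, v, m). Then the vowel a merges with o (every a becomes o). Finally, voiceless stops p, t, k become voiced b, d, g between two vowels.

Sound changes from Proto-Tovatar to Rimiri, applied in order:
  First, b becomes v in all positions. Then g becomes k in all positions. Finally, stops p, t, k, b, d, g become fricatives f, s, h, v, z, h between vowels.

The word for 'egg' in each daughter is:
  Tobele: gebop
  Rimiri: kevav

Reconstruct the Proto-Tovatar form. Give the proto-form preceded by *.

Position 3: Tobele has b, Rimiri has v. Taking the neighbouring segments as reconstructed: Tobele b could go back to *p or *b; Rimiri v could go back to *b or *v — the one source consistent with every daughter is *b.
Position 1: Tobele has g, Rimiri has k. Taking the neighbouring segments as reconstructed: Tobele g can only go back to *g; Rimiri k could go back to *k or *g — the one source consistent with every daughter is *g.
Verify the candidate proto-form against each daughter:
Tobele: *gebab
  gebab → gebap   [final devoicing]
  gebap (rule 2 does not apply)
  gebap → gebop   [vowel merger]
  gebop (rule 4 does not apply)
  giving Tobele gebop.
Rimiri: *gebab
  gebab → gevav   [unconditioned shift]
  gevav → kevav   [unconditioned shift]
  kevav (rule 3 does not apply)
  giving Rimiri kevav.
Only *gebab yields all of Tobele gebop, Rimiri kevav.

*gebab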